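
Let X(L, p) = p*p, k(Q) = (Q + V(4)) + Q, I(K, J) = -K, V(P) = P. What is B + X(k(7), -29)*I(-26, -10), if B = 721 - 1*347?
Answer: 22240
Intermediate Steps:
k(Q) = 4 + 2*Q (k(Q) = (Q + 4) + Q = (4 + Q) + Q = 4 + 2*Q)
X(L, p) = p**2
B = 374 (B = 721 - 347 = 374)
B + X(k(7), -29)*I(-26, -10) = 374 + (-29)**2*(-1*(-26)) = 374 + 841*26 = 374 + 21866 = 22240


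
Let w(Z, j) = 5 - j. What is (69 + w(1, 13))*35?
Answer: 2135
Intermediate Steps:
(69 + w(1, 13))*35 = (69 + (5 - 1*13))*35 = (69 + (5 - 13))*35 = (69 - 8)*35 = 61*35 = 2135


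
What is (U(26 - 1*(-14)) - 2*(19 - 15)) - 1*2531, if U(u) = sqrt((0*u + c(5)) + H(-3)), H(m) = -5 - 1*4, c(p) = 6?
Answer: -2539 + I*sqrt(3) ≈ -2539.0 + 1.732*I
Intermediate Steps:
H(m) = -9 (H(m) = -5 - 4 = -9)
U(u) = I*sqrt(3) (U(u) = sqrt((0*u + 6) - 9) = sqrt((0 + 6) - 9) = sqrt(6 - 9) = sqrt(-3) = I*sqrt(3))
(U(26 - 1*(-14)) - 2*(19 - 15)) - 1*2531 = (I*sqrt(3) - 2*(19 - 15)) - 1*2531 = (I*sqrt(3) - 2*4) - 2531 = (I*sqrt(3) - 8) - 2531 = (-8 + I*sqrt(3)) - 2531 = -2539 + I*sqrt(3)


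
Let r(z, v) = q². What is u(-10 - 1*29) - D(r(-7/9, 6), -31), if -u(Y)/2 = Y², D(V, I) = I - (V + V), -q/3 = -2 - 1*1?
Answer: -2849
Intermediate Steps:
q = 9 (q = -3*(-2 - 1*1) = -3*(-2 - 1) = -3*(-3) = 9)
r(z, v) = 81 (r(z, v) = 9² = 81)
D(V, I) = I - 2*V
u(Y) = -2*Y²
u(-10 - 1*29) - D(r(-7/9, 6), -31) = -2*(-10 - 1*29)² - (-31 - 2*81) = -2*(-10 - 29)² - (-31 - 162) = -2*(-39)² - 1*(-193) = -2*1521 + 193 = -3042 + 193 = -2849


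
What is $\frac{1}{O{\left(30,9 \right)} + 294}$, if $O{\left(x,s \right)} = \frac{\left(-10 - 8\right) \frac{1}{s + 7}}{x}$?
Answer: $\frac{80}{23517} \approx 0.0034018$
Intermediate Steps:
$O{\left(x,s \right)} = - \frac{18}{x \left(7 + s\right)}$ ($O{\left(x,s \right)} = \frac{\left(-18\right) \frac{1}{7 + s}}{x} = - \frac{18}{x \left(7 + s\right)}$)
$\frac{1}{O{\left(30,9 \right)} + 294} = \frac{1}{- \frac{18}{30 \left(7 + 9\right)} + 294} = \frac{1}{\left(-18\right) \frac{1}{30} \cdot \frac{1}{16} + 294} = \frac{1}{- \frac{3}{80} + 294} = \frac{1}{\frac{23517}{80}} = \frac{80}{23517}$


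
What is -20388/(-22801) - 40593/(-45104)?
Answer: 1845141345/1028416304 ≈ 1.7942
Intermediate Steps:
-20388/(-22801) - 40593/(-45104) = -20388*(-1/22801) - 40593*(-1/45104) = 20388/22801 + 40593/45104 = 1845141345/1028416304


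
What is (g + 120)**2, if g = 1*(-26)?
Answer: 8836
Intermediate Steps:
g = -26
(g + 120)**2 = (-26 + 120)**2 = 94**2 = 8836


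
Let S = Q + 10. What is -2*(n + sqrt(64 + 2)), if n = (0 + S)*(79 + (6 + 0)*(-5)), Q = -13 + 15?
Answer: -1176 - 2*sqrt(66) ≈ -1192.2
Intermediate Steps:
Q = 2
S = 12 (S = 2 + 10 = 12)
n = 588 (n = (0 + 12)*(79 + (6 + 0)*(-5)) = 12*(79 + 6*(-5)) = 12*(79 - 30) = 12*49 = 588)
-2*(n + sqrt(64 + 2)) = -2*(588 + sqrt(64 + 2)) = -2*(588 + sqrt(66)) = -1176 - 2*sqrt(66)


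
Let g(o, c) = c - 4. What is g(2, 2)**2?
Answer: 4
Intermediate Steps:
g(o, c) = -4 + c
g(2, 2)**2 = (-4 + 2)**2 = (-2)**2 = 4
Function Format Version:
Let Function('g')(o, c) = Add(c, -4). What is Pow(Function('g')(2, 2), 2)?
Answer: 4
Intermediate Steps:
Function('g')(o, c) = Add(-4, c)
Pow(Function('g')(2, 2), 2) = Pow(Add(-4, 2), 2) = Pow(-2, 2) = 4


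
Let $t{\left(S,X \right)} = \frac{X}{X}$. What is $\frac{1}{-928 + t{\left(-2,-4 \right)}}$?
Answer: $- \frac{1}{927} \approx -0.0010787$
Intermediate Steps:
$t{\left(S,X \right)} = 1$
$\frac{1}{-928 + t{\left(-2,-4 \right)}} = \frac{1}{-928 + 1} = \frac{1}{-927} = - \frac{1}{927}$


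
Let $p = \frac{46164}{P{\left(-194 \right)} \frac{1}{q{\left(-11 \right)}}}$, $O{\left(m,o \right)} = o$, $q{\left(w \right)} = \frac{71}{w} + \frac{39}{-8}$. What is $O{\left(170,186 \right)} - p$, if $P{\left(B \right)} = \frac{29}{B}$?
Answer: $- \frac{1116059235}{319} \approx -3.4986 \cdot 10^{6}$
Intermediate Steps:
$q{\left(w \right)} = - \frac{39}{8} + \frac{71}{w}$ ($q{\left(w \right)} = \frac{71}{w} + 39 \left(- \frac{1}{8}\right) = \frac{71}{w} - \frac{39}{8} = - \frac{39}{8} + \frac{71}{w}$)
$p = \frac{1116118569}{319}$ ($p = \frac{46164}{\frac{29}{-194} \frac{1}{- \frac{39}{8} + \frac{71}{-11}}} = \frac{46164}{29 \left(- \frac{1}{194}\right) \frac{1}{- \frac{39}{8} + 71 \left(- \frac{1}{11}\right)}} = \frac{46164}{\left(- \frac{29}{194}\right) \frac{1}{- \frac{39}{8} - \frac{71}{11}}} = \frac{46164}{\left(- \frac{29}{194}\right) \frac{1}{- \frac{997}{88}}} = \frac{46164}{\left(- \frac{29}{194}\right) \left(- \frac{88}{997}\right)} = \frac{46164}{\frac{1276}{96709}} = 46164 \cdot \frac{96709}{1276} = \frac{1116118569}{319} \approx 3.4988 \cdot 10^{6}$)
$O{\left(170,186 \right)} - p = 186 - \frac{1116118569}{319} = - \frac{1116059235}{319}$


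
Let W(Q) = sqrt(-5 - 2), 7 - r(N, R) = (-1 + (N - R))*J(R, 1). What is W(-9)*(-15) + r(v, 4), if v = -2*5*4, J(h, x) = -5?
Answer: -218 - 15*I*sqrt(7) ≈ -218.0 - 39.686*I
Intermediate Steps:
v = -40 (v = -10*4 = -40)
r(N, R) = 2 - 5*R + 5*N (r(N, R) = 7 - (-1 + (N - R))*(-5) = 7 - (-1 + N - R)*(-5) = 7 - (5 - 5*N + 5*R) = 7 + (-5 - 5*R + 5*N) = 2 - 5*R + 5*N)
W(Q) = I*sqrt(7) (W(Q) = sqrt(-7) = I*sqrt(7))
W(-9)*(-15) + r(v, 4) = (I*sqrt(7))*(-15) + (2 - 5*4 + 5*(-40)) = -15*I*sqrt(7) + (2 - 20 - 200) = -15*I*sqrt(7) - 218 = -218 - 15*I*sqrt(7)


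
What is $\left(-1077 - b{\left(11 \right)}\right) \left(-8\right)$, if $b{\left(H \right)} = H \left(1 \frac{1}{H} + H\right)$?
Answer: $9592$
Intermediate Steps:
$b{\left(H \right)} = H \left(H + \frac{1}{H}\right)$ ($b{\left(H \right)} = H \left(\frac{1}{H} + H\right) = H \left(H + \frac{1}{H}\right)$)
$\left(-1077 - b{\left(11 \right)}\right) \left(-8\right) = \left(-1077 - \left(1 + 11^{2}\right)\right) \left(-8\right) = \left(-1077 - \left(1 + 121\right)\right) \left(-8\right) = \left(-1077 - 122\right) \left(-8\right) = \left(-1199\right) \left(-8\right) = 9592$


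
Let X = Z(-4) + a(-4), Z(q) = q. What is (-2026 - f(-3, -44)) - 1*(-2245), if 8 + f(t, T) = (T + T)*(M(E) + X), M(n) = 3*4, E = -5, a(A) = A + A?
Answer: 227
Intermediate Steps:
a(A) = 2*A
M(n) = 12
X = -12 (X = -4 + 2*(-4) = -4 - 8 = -12)
f(t, T) = -8 (f(t, T) = -8 + (T + T)*(12 - 12) = -8 + (2*T)*0 = -8 + 0 = -8)
(-2026 - f(-3, -44)) - 1*(-2245) = (-2026 - 1*(-8)) - 1*(-2245) = (-2026 + 8) + 2245 = -2018 + 2245 = 227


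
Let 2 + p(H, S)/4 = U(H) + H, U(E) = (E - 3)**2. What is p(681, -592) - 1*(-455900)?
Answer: 2297352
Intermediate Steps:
U(E) = (-3 + E)**2
p(H, S) = -8 + 4*H + 4*(-3 + H)**2 (p(H, S) = -8 + 4*((-3 + H)**2 + H) = -8 + 4*(H + (-3 + H)**2) = -8 + (4*H + 4*(-3 + H)**2) = -8 + 4*H + 4*(-3 + H)**2)
p(681, -592) - 1*(-455900) = (-8 + 4*681 + 4*(-3 + 681)**2) - 1*(-455900) = (-8 + 2724 + 4*678**2) + 455900 = (-8 + 2724 + 4*459684) + 455900 = (-8 + 2724 + 1838736) + 455900 = 1841452 + 455900 = 2297352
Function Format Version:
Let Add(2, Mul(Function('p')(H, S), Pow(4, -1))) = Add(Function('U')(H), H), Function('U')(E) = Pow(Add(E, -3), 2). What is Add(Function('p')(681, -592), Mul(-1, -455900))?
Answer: 2297352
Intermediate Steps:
Function('U')(E) = Pow(Add(-3, E), 2)
Function('p')(H, S) = Add(-8, Mul(4, H), Mul(4, Pow(Add(-3, H), 2))) (Function('p')(H, S) = Add(-8, Mul(4, Add(Pow(Add(-3, H), 2), H))) = Add(-8, Mul(4, Add(H, Pow(Add(-3, H), 2)))) = Add(-8, Add(Mul(4, H), Mul(4, Pow(Add(-3, H), 2)))) = Add(-8, Mul(4, H), Mul(4, Pow(Add(-3, H), 2))))
Add(Function('p')(681, -592), Mul(-1, -455900)) = Add(Add(-8, Mul(4, 681), Mul(4, Pow(Add(-3, 681), 2))), Mul(-1, -455900)) = Add(Add(-8, 2724, Mul(4, Pow(678, 2))), 455900) = Add(Add(-8, 2724, Mul(4, 459684)), 455900) = Add(Add(-8, 2724, 1838736), 455900) = Add(1841452, 455900) = 2297352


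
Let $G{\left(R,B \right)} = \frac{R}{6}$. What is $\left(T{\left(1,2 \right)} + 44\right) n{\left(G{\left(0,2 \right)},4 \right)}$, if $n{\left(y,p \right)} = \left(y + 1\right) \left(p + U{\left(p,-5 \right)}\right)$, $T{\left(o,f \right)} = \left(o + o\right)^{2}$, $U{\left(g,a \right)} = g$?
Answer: $384$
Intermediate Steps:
$G{\left(R,B \right)} = \frac{R}{6}$ ($G{\left(R,B \right)} = R \frac{1}{6} = \frac{R}{6}$)
$T{\left(o,f \right)} = 4 o^{2}$ ($T{\left(o,f \right)} = \left(2 o\right)^{2} = 4 o^{2}$)
$n{\left(y,p \right)} = 2 p \left(1 + y\right)$ ($n{\left(y,p \right)} = \left(y + 1\right) \left(p + p\right) = \left(1 + y\right) 2 p = 2 p \left(1 + y\right)$)
$\left(T{\left(1,2 \right)} + 44\right) n{\left(G{\left(0,2 \right)},4 \right)} = \left(4 \cdot 1^{2} + 44\right) 2 \cdot 4 \left(1 + \frac{1}{6} \cdot 0\right) = \left(4 \cdot 1 + 44\right) 2 \cdot 4 \left(1 + 0\right) = \left(4 + 44\right) 2 \cdot 4 \cdot 1 = 48 \cdot 8 = 384$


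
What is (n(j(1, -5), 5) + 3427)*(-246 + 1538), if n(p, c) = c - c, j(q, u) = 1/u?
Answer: 4427684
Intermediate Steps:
n(p, c) = 0
(n(j(1, -5), 5) + 3427)*(-246 + 1538) = (0 + 3427)*(-246 + 1538) = 3427*1292 = 4427684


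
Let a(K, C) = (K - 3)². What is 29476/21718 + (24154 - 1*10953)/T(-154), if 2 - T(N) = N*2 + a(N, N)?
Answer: 215358523/264297201 ≈ 0.81483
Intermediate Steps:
a(K, C) = (-3 + K)²
T(N) = 2 - (-3 + N)² - 2*N (T(N) = 2 - (N*2 + (-3 + N)²) = 2 - (2*N + (-3 + N)²) = 2 - ((-3 + N)² + 2*N) = 2 + (-(-3 + N)² - 2*N) = 2 - (-3 + N)² - 2*N)
29476/21718 + (24154 - 1*10953)/T(-154) = 29476/21718 + (24154 - 1*10953)/(-7 - 1*(-154)² + 4*(-154)) = 29476*(1/21718) + (24154 - 10953)/(-7 - 1*23716 - 616) = 14738/10859 + 13201/(-7 - 23716 - 616) = 14738/10859 + 13201/(-24339) = 14738/10859 + 13201*(-1/24339) = 14738/10859 - 13201/24339 = 215358523/264297201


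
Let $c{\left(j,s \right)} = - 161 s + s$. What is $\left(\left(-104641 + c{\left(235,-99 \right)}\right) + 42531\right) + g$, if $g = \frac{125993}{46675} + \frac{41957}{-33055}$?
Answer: $- \frac{14277019753622}{308568425} \approx -46269.0$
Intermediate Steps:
$c{\left(j,s \right)} = - 160 s$
$g = \frac{441271128}{308568425}$ ($g = 125993 \cdot \frac{1}{46675} + 41957 \left(- \frac{1}{33055}\right) = \frac{125993}{46675} - \frac{41957}{33055} = \frac{441271128}{308568425} \approx 1.4301$)
$\left(\left(-104641 + c{\left(235,-99 \right)}\right) + 42531\right) + g = \left(\left(-104641 - -15840\right) + 42531\right) + \frac{441271128}{308568425} = \left(\left(-104641 + 15840\right) + 42531\right) + \frac{441271128}{308568425} = \left(-88801 + 42531\right) + \frac{441271128}{308568425} = -46270 + \frac{441271128}{308568425} = - \frac{14277019753622}{308568425}$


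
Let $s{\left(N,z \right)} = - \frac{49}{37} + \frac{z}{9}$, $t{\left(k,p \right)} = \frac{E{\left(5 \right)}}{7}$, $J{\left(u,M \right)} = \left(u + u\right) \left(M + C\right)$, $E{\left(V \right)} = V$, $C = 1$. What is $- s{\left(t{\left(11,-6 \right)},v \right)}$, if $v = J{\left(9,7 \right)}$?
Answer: $- \frac{543}{37} \approx -14.676$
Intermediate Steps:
$J{\left(u,M \right)} = 2 u \left(1 + M\right)$ ($J{\left(u,M \right)} = \left(u + u\right) \left(M + 1\right) = 2 u \left(1 + M\right)$)
$t{\left(k,p \right)} = \frac{5}{7}$
$v = 144$ ($v = 2 \cdot 9 \left(1 + 7\right) = 2 \cdot 9 \cdot 8 = 144$)
$s{\left(N,z \right)} = - \frac{49}{37} + \frac{z}{9}$ ($s{\left(N,z \right)} = \left(-49\right) \frac{1}{37} + z \frac{1}{9} = - \frac{49}{37} + \frac{z}{9}$)
$- s{\left(t{\left(11,-6 \right)},v \right)} = - (- \frac{49}{37} + \frac{1}{9} \cdot 144) = - (- \frac{49}{37} + 16) = \left(-1\right) \frac{543}{37} = - \frac{543}{37}$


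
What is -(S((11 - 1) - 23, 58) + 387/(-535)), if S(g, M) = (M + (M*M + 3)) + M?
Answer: -1863018/535 ≈ -3482.3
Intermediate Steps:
S(g, M) = 3 + M² + 2*M (S(g, M) = (M + (M² + 3)) + M = (M + (3 + M²)) + M = (3 + M + M²) + M = 3 + M² + 2*M)
-(S((11 - 1) - 23, 58) + 387/(-535)) = -((3 + 58² + 2*58) + 387/(-535)) = -((3 + 3364 + 116) + 387*(-1/535)) = -(3483 - 387/535) = -1*1863018/535 = -1863018/535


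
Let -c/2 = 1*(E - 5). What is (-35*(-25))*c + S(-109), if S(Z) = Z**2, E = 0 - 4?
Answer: 27631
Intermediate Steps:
E = -4
c = 18 (c = -2*(-4 - 5) = -2*(-9) = 18)
(-35*(-25))*c + S(-109) = -35*(-25)*18 + (-109)**2 = 875*18 + 11881 = 15750 + 11881 = 27631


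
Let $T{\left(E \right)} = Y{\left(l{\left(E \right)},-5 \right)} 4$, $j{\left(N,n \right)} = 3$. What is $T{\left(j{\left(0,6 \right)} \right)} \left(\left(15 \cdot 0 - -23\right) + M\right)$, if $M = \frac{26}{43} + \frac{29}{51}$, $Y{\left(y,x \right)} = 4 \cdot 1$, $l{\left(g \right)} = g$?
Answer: $\frac{848192}{2193} \approx 386.77$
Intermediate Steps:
$Y{\left(y,x \right)} = 4$
$M = \frac{2573}{2193}$ ($M = 26 \cdot \frac{1}{43} + 29 \cdot \frac{1}{51} = \frac{26}{43} + \frac{29}{51} = \frac{2573}{2193} \approx 1.1733$)
$T{\left(E \right)} = 16$ ($T{\left(E \right)} = 4 \cdot 4 = 16$)
$T{\left(j{\left(0,6 \right)} \right)} \left(\left(15 \cdot 0 - -23\right) + M\right) = 16 \left(\left(15 \cdot 0 - -23\right) + \frac{2573}{2193}\right) = 16 \left(\left(0 + 23\right) + \frac{2573}{2193}\right) = 16 \left(23 + \frac{2573}{2193}\right) = 16 \cdot \frac{53012}{2193} = \frac{848192}{2193}$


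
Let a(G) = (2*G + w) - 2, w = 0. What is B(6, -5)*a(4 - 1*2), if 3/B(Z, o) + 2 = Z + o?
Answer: -6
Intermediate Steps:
B(Z, o) = 3/(-2 + Z + o) (B(Z, o) = 3/(-2 + (Z + o)) = 3/(-2 + Z + o))
a(G) = -2 + 2*G (a(G) = (2*G + 0) - 2 = 2*G - 2 = -2 + 2*G)
B(6, -5)*a(4 - 1*2) = (3/(-2 + 6 - 5))*(-2 + 2*(4 - 1*2)) = (3/(-1))*(-2 + 2*(4 - 2)) = (3*(-1))*(-2 + 2*2) = -3*(-2 + 4) = -3*2 = -6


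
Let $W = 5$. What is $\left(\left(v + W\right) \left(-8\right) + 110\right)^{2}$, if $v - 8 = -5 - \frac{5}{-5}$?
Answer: $1444$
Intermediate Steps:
$v = 4$ ($v = 8 - \left(5 + \frac{5}{-5}\right) = 8 - 4 = 4$)
$\left(\left(v + W\right) \left(-8\right) + 110\right)^{2} = \left(\left(4 + 5\right) \left(-8\right) + 110\right)^{2} = \left(9 \left(-8\right) + 110\right)^{2} = \left(-72 + 110\right)^{2} = 38^{2} = 1444$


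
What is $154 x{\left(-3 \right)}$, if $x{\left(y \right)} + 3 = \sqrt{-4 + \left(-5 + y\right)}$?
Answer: $-462 + 308 i \sqrt{3} \approx -462.0 + 533.47 i$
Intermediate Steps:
$x{\left(y \right)} = -3 + \sqrt{-9 + y}$ ($x{\left(y \right)} = -3 + \sqrt{-4 + \left(-5 + y\right)} = -3 + \sqrt{-9 + y}$)
$154 x{\left(-3 \right)} = 154 \left(-3 + \sqrt{-9 - 3}\right) = 154 \left(-3 + \sqrt{-12}\right) = 154 \left(-3 + 2 i \sqrt{3}\right) = -462 + 308 i \sqrt{3}$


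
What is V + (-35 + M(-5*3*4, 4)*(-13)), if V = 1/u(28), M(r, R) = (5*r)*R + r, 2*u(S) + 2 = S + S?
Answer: 441316/27 ≈ 16345.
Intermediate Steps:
u(S) = -1 + S (u(S) = -1 + (S + S)/2 = -1 + (2*S)/2 = -1 + S)
M(r, R) = r + 5*R*r (M(r, R) = 5*R*r + r = r + 5*R*r)
V = 1/27 (V = 1/(-1 + 28) = 1/27 ≈ 0.037037)
V + (-35 + M(-5*3*4, 4)*(-13)) = 1/27 + (-35 + ((-5*3*4)*(1 + 5*4))*(-13)) = 1/27 + (-35 + ((-15*4)*(1 + 20))*(-13)) = 1/27 + (-35 - 60*21*(-13)) = 1/27 + (-35 - 1260*(-13)) = 1/27 + (-35 + 16380) = 1/27 + 16345 = 441316/27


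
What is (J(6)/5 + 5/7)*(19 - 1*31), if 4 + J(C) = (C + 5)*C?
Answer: -5508/35 ≈ -157.37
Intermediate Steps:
J(C) = -4 + C*(5 + C) (J(C) = -4 + (C + 5)*C = -4 + (5 + C)*C = -4 + C*(5 + C))
(J(6)/5 + 5/7)*(19 - 1*31) = ((-4 + 6² + 5*6)/5 + 5/7)*(19 - 1*31) = ((-4 + 36 + 30)*(⅕) + 5*(⅐))*(19 - 31) = (62*(⅕) + 5/7)*(-12) = (62/5 + 5/7)*(-12) = (459/35)*(-12) = -5508/35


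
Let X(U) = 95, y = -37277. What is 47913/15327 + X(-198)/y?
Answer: 594865612/190448193 ≈ 3.1235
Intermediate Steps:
47913/15327 + X(-198)/y = 47913/15327 + 95/(-37277) = 47913*(1/15327) + 95*(-1/37277) = 15971/5109 - 95/37277 = 594865612/190448193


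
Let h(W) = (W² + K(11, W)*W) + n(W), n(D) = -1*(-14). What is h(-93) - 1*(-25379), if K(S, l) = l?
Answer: 42691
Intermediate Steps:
n(D) = 14
h(W) = 14 + 2*W² (h(W) = (W² + W*W) + 14 = (W² + W²) + 14 = 2*W² + 14 = 14 + 2*W²)
h(-93) - 1*(-25379) = (14 + 2*(-93)²) - 1*(-25379) = (14 + 2*8649) + 25379 = (14 + 17298) + 25379 = 17312 + 25379 = 42691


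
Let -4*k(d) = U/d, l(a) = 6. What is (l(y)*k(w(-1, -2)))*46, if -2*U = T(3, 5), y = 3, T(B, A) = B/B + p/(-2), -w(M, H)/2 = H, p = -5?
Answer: 483/16 ≈ 30.188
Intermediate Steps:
w(M, H) = -2*H
T(B, A) = 7/2 (T(B, A) = B/B - 5/(-2) = 1 - 5*(-1/2) = 1 + 5/2 = 7/2)
U = -7/4 (U = -1/2*7/2 = -7/4 ≈ -1.7500)
k(d) = 7/(16*d) (k(d) = -(-7)/(16*d) = 7/(16*d))
(l(y)*k(w(-1, -2)))*46 = (6*(7/(16*((-2*(-2))))))*46 = (6*((7/16)/4))*46 = (6*((7/16)*(1/4)))*46 = (6*(7/64))*46 = (21/32)*46 = 483/16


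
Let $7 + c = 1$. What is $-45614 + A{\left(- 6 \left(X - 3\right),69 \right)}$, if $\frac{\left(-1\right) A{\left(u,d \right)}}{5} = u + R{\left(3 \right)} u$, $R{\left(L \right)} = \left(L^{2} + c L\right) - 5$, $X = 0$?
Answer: $-44444$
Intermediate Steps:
$c = -6$ ($c = -7 + 1 = -6$)
$R{\left(L \right)} = -5 + L^{2} - 6 L$ ($R{\left(L \right)} = \left(L^{2} - 6 L\right) - 5 = -5 + L^{2} - 6 L$)
$A{\left(u,d \right)} = 65 u$ ($A{\left(u,d \right)} = - 5 \left(u + \left(-5 + 3^{2} - 18\right) u\right) = - 5 \left(u + \left(-5 + 9 - 18\right) u\right) = - 5 \left(u - 14 u\right) = - 5 \left(- 13 u\right) = 65 u$)
$-45614 + A{\left(- 6 \left(X - 3\right),69 \right)} = -45614 + 65 \left(- 6 \left(0 - 3\right)\right) = -45614 + 65 \left(\left(-6\right) \left(-3\right)\right) = -45614 + 65 \cdot 18 = -45614 + 1170 = -44444$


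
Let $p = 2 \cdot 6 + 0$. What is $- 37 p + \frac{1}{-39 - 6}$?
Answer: $- \frac{19981}{45} \approx -444.02$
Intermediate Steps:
$p = 12$ ($p = 12 + 0 = 12$)
$- 37 p + \frac{1}{-39 - 6} = \left(-37\right) 12 + \frac{1}{-39 - 6} = -444 + \frac{1}{-45} = -444 - \frac{1}{45} = - \frac{19981}{45}$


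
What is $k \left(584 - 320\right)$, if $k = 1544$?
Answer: $407616$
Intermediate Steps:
$k \left(584 - 320\right) = 1544 \left(584 - 320\right) = 1544 \cdot 264 = 407616$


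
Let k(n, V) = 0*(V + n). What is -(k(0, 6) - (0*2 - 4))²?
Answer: -16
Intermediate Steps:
k(n, V) = 0
-(k(0, 6) - (0*2 - 4))² = -(0 - (0*2 - 4))² = -(0 - (0 - 4))² = -(0 - 1*(-4))² = -(0 + 4)² = -1*4² = -1*16 = -16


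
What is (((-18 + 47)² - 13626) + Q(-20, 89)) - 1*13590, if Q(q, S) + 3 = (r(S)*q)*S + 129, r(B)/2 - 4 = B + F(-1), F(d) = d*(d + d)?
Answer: -364449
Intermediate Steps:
F(d) = 2*d² (F(d) = d*(2*d) = 2*d²)
r(B) = 12 + 2*B (r(B) = 8 + 2*(B + 2*(-1)²) = 8 + 2*(B + 2*1) = 8 + 2*(B + 2) = 8 + 2*(2 + B) = 8 + (4 + 2*B) = 12 + 2*B)
Q(q, S) = 126 + S*q*(12 + 2*S) (Q(q, S) = -3 + (((12 + 2*S)*q)*S + 129) = -3 + ((q*(12 + 2*S))*S + 129) = -3 + (S*q*(12 + 2*S) + 129) = -3 + (129 + S*q*(12 + 2*S)) = 126 + S*q*(12 + 2*S))
(((-18 + 47)² - 13626) + Q(-20, 89)) - 1*13590 = (((-18 + 47)² - 13626) + (126 + 2*89*(-20)*(6 + 89))) - 1*13590 = ((29² - 13626) + (126 + 2*89*(-20)*95)) - 13590 = ((841 - 13626) + (126 - 338200)) - 13590 = (-12785 - 338074) - 13590 = -350859 - 13590 = -364449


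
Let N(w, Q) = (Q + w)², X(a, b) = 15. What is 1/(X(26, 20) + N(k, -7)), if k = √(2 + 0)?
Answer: 33/1982 + 7*√2/1982 ≈ 0.021645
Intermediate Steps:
k = √2 ≈ 1.4142
1/(X(26, 20) + N(k, -7)) = 1/(15 + (-7 + √2)²)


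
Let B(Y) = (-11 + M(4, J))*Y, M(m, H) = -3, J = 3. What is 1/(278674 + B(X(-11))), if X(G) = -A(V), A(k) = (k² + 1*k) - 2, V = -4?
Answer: 1/278814 ≈ 3.5866e-6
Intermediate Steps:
A(k) = -2 + k + k² (A(k) = (k² + k) - 2 = (k + k²) - 2 = -2 + k + k²)
X(G) = -10 (X(G) = -(-2 - 4 + (-4)²) = -(-2 - 4 + 16) = -1*10 = -10)
B(Y) = -14*Y (B(Y) = (-11 - 3)*Y = -14*Y)
1/(278674 + B(X(-11))) = 1/(278674 - 14*(-10)) = 1/(278674 + 140) = 1/278814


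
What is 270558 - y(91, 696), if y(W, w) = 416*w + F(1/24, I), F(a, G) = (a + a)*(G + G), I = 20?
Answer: -56944/3 ≈ -18981.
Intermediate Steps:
F(a, G) = 4*G*a (F(a, G) = (2*a)*(2*G) = 4*G*a)
y(W, w) = 10/3 + 416*w (y(W, w) = 416*w + 4*20/24 = 416*w + 4*20*(1/24) = 416*w + 10/3 = 10/3 + 416*w)
270558 - y(91, 696) = 270558 - (10/3 + 416*696) = 270558 - (10/3 + 289536) = 270558 - 1*868618/3 = 270558 - 868618/3 = -56944/3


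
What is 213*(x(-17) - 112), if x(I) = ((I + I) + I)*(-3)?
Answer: 8733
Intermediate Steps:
x(I) = -9*I (x(I) = (2*I + I)*(-3) = (3*I)*(-3) = -9*I)
213*(x(-17) - 112) = 213*(-9*(-17) - 112) = 213*(153 - 112) = 213*41 = 8733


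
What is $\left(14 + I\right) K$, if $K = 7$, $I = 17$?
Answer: $217$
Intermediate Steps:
$\left(14 + I\right) K = \left(14 + 17\right) 7 = 31 \cdot 7 = 217$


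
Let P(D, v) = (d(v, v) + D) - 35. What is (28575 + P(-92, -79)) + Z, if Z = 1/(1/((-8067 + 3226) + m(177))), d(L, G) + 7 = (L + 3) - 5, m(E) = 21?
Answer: 23540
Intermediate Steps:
d(L, G) = -9 + L (d(L, G) = -7 + ((L + 3) - 5) = -7 + ((3 + L) - 5) = -7 + (-2 + L) = -9 + L)
P(D, v) = -44 + D + v (P(D, v) = ((-9 + v) + D) - 35 = (-9 + D + v) - 35 = -44 + D + v)
Z = -4820 (Z = 1/(1/((-8067 + 3226) + 21)) = 1/(1/(-4841 + 21)) = 1/(1/(-4820)) = 1/(-1/4820) = -4820)
(28575 + P(-92, -79)) + Z = (28575 + (-44 - 92 - 79)) - 4820 = (28575 - 215) - 4820 = 28360 - 4820 = 23540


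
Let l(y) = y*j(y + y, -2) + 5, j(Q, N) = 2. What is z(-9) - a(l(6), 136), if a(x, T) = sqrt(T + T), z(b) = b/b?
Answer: 1 - 4*sqrt(17) ≈ -15.492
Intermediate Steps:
z(b) = 1
l(y) = 5 + 2*y (l(y) = y*2 + 5 = 2*y + 5 = 5 + 2*y)
a(x, T) = sqrt(2)*sqrt(T) (a(x, T) = sqrt(2*T) = sqrt(2)*sqrt(T))
z(-9) - a(l(6), 136) = 1 - sqrt(2)*sqrt(136) = 1 - sqrt(2)*2*sqrt(34) = 1 - 4*sqrt(17)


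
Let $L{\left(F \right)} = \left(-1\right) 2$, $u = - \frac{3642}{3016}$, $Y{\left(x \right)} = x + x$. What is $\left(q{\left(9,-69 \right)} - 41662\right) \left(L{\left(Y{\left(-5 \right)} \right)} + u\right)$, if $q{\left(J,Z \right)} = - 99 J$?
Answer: $\frac{205828861}{1508} \approx 1.3649 \cdot 10^{5}$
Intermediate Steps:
$Y{\left(x \right)} = 2 x$
$u = - \frac{1821}{1508}$ ($u = \left(-3642\right) \frac{1}{3016} = - \frac{1821}{1508} \approx -1.2076$)
$L{\left(F \right)} = -2$
$\left(q{\left(9,-69 \right)} - 41662\right) \left(L{\left(Y{\left(-5 \right)} \right)} + u\right) = \left(\left(-99\right) 9 - 41662\right) \left(-2 - \frac{1821}{1508}\right) = \left(-891 - 41662\right) \left(- \frac{4837}{1508}\right) = \left(-42553\right) \left(- \frac{4837}{1508}\right) = \frac{205828861}{1508}$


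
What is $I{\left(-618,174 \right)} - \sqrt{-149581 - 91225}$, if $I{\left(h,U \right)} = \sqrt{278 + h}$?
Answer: $i \left(- \sqrt{240806} + 2 \sqrt{85}\right) \approx - 472.28 i$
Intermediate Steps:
$I{\left(-618,174 \right)} - \sqrt{-149581 - 91225} = \sqrt{278 - 618} - \sqrt{-149581 - 91225} = \sqrt{-340} - \sqrt{-149581 - 91225} = 2 i \sqrt{85} - \sqrt{-240806} = 2 i \sqrt{85} - i \sqrt{240806} = - i \sqrt{240806} + 2 i \sqrt{85}$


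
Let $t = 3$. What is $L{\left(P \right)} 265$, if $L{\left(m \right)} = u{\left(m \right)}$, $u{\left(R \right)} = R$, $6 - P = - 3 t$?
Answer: $3975$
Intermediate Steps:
$P = 15$ ($P = 6 - \left(-3\right) 3 = 6 - -9 = 6 + 9 = 15$)
$L{\left(m \right)} = m$
$L{\left(P \right)} 265 = 15 \cdot 265 = 3975$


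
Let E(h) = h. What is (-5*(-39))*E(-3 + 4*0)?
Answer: -585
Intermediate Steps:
(-5*(-39))*E(-3 + 4*0) = (-5*(-39))*(-3 + 4*0) = 195*(-3 + 0) = 195*(-3) = -585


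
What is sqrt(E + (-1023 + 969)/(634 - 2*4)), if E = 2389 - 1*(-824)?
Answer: 3*sqrt(34973994)/313 ≈ 56.683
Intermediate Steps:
E = 3213 (E = 2389 + 824 = 3213)
sqrt(E + (-1023 + 969)/(634 - 2*4)) = sqrt(3213 + (-1023 + 969)/(634 - 2*4)) = sqrt(3213 - 54/(634 - 8)) = sqrt(3213 - 54/626) = sqrt(3213 - 54*1/626) = sqrt(3213 - 27/313) = sqrt(1005642/313) = 3*sqrt(34973994)/313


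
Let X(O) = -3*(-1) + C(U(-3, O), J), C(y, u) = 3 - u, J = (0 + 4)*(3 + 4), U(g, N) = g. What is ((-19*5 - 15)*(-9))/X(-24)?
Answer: -45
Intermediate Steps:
J = 28 (J = 4*7 = 28)
X(O) = -22 (X(O) = -3*(-1) + (3 - 1*28) = 3 + (3 - 28) = 3 - 25 = -22)
((-19*5 - 15)*(-9))/X(-24) = ((-19*5 - 15)*(-9))/(-22) = ((-95 - 15)*(-9))*(-1/22) = -110*(-9)*(-1/22) = 990*(-1/22) = -45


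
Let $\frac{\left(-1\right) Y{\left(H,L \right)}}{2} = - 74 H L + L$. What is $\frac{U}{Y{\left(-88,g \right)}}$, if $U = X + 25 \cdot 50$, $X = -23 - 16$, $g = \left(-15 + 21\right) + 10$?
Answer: $- \frac{1211}{208416} \approx -0.0058105$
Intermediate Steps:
$g = 16$ ($g = 6 + 10 = 16$)
$X = -39$ ($X = -23 - 16 = -39$)
$Y{\left(H,L \right)} = - 2 L + 148 H L$ ($Y{\left(H,L \right)} = - 2 \left(- 74 H L + L\right) = - 2 \left(L - 74 H L\right) = - 2 L + 148 H L$)
$U = 1211$ ($U = -39 + 25 \cdot 50 = -39 + 1250 = 1211$)
$\frac{U}{Y{\left(-88,g \right)}} = \frac{1211}{2 \cdot 16 \left(-1 + 74 \left(-88\right)\right)} = \frac{1211}{2 \cdot 16 \left(-1 - 6512\right)} = \frac{1211}{2 \cdot 16 \left(-6513\right)} = \frac{1211}{-208416} = 1211 \left(- \frac{1}{208416}\right) = - \frac{1211}{208416}$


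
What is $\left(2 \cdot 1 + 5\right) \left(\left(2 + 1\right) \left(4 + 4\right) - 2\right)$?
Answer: $154$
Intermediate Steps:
$\left(2 \cdot 1 + 5\right) \left(\left(2 + 1\right) \left(4 + 4\right) - 2\right) = \left(2 + 5\right) \left(3 \cdot 8 - 2\right) = 7 \left(24 - 2\right) = 7 \cdot 22 = 154$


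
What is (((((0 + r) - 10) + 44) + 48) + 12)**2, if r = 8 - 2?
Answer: 10000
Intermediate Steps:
r = 6
(((((0 + r) - 10) + 44) + 48) + 12)**2 = (((((0 + 6) - 10) + 44) + 48) + 12)**2 = ((((6 - 10) + 44) + 48) + 12)**2 = (((-4 + 44) + 48) + 12)**2 = ((40 + 48) + 12)**2 = (88 + 12)**2 = 100**2 = 10000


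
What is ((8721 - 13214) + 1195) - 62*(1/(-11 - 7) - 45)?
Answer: -4541/9 ≈ -504.56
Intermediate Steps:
((8721 - 13214) + 1195) - 62*(1/(-11 - 7) - 45) = (-4493 + 1195) - 62*(1/(-18) - 45) = -3298 - 62*(-1/18 - 45) = -3298 - 62*(-811/18) = -3298 + 25141/9 = -4541/9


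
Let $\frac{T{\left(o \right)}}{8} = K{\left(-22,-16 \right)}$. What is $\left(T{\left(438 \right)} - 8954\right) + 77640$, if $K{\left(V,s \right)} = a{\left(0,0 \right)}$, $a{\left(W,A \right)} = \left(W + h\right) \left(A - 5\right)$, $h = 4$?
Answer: $68526$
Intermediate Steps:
$a{\left(W,A \right)} = \left(-5 + A\right) \left(4 + W\right)$ ($a{\left(W,A \right)} = \left(W + 4\right) \left(A - 5\right) = \left(4 + W\right) \left(-5 + A\right) = \left(-5 + A\right) \left(4 + W\right)$)
$K{\left(V,s \right)} = -20$ ($K{\left(V,s \right)} = -20 - 0 + 4 \cdot 0 + 0 \cdot 0 = -20 + 0 + 0 + 0 = -20$)
$T{\left(o \right)} = -160$ ($T{\left(o \right)} = 8 \left(-20\right) = -160$)
$\left(T{\left(438 \right)} - 8954\right) + 77640 = \left(-160 - 8954\right) + 77640 = -9114 + 77640 = 68526$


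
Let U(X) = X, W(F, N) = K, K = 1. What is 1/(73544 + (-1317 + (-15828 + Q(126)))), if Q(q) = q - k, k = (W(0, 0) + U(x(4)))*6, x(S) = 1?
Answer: 1/56513 ≈ 1.7695e-5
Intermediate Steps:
W(F, N) = 1
k = 12 (k = (1 + 1)*6 = 2*6 = 12)
Q(q) = -12 + q (Q(q) = q - 1*12 = q - 12 = -12 + q)
1/(73544 + (-1317 + (-15828 + Q(126)))) = 1/(73544 + (-1317 + (-15828 + (-12 + 126)))) = 1/(73544 + (-1317 + (-15828 + 114))) = 1/(73544 + (-1317 - 15714)) = 1/(73544 - 17031) = 1/56513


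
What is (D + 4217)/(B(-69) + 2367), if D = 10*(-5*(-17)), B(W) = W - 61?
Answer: 5067/2237 ≈ 2.2651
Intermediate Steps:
B(W) = -61 + W
D = 850 (D = 10*85 = 850)
(D + 4217)/(B(-69) + 2367) = (850 + 4217)/((-61 - 69) + 2367) = 5067/(-130 + 2367) = 5067/2237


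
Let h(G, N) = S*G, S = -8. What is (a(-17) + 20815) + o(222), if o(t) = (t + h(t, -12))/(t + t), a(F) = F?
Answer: 41589/2 ≈ 20795.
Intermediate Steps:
h(G, N) = -8*G
o(t) = -7/2 (o(t) = (t - 8*t)/(t + t) = (-7*t)/((2*t)) = (-7*t)*(1/(2*t)) = -7/2)
(a(-17) + 20815) + o(222) = (-17 + 20815) - 7/2 = 20798 - 7/2 = 41589/2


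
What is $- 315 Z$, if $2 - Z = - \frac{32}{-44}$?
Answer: $- \frac{4410}{11} \approx -400.91$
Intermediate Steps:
$Z = \frac{14}{11}$ ($Z = 2 - - \frac{32}{-44} = 2 - \left(-32\right) \left(- \frac{1}{44}\right) = 2 - \frac{8}{11} = \frac{14}{11} \approx 1.2727$)
$- 315 Z = \left(-315\right) \frac{14}{11} = - \frac{4410}{11}$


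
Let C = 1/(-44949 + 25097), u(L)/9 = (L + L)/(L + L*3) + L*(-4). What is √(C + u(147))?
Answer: I*√520953459313/9926 ≈ 72.715*I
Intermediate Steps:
u(L) = 9/2 - 36*L (u(L) = 9*((L + L)/(L + L*3) + L*(-4)) = 9*((2*L)/(L + 3*L) - 4*L) = 9*((2*L)/((4*L)) - 4*L) = 9*((2*L)*(1/(4*L)) - 4*L) = 9*(½ - 4*L) = 9/2 - 36*L)
C = -1/19852 (C = 1/(-19852) = -1/19852 ≈ -5.0373e-5)
√(C + u(147)) = √(-1/19852 + (9/2 - 36*147)) = √(-1/19852 + (9/2 - 5292)) = √(-1/19852 - 10575/2) = √(-104967451/19852) = I*√520953459313/9926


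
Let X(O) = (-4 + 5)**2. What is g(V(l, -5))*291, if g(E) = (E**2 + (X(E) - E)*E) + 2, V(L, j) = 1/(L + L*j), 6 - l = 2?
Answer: 9021/16 ≈ 563.81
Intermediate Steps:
l = 4 (l = 6 - 1*2 = 6 - 2 = 4)
X(O) = 1 (X(O) = 1**2 = 1)
g(E) = 2 + E**2 + E*(1 - E) (g(E) = (E**2 + (1 - E)*E) + 2 = (E**2 + E*(1 - E)) + 2 = 2 + E**2 + E*(1 - E))
g(V(l, -5))*291 = (2 + 1/(4*(1 - 5)))*291 = (2 + (1/4)/(-4))*291 = (2 + (1/4)*(-1/4))*291 = (2 - 1/16)*291 = (31/16)*291 = 9021/16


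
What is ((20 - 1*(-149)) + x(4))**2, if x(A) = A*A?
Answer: 34225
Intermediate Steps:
x(A) = A**2
((20 - 1*(-149)) + x(4))**2 = ((20 - 1*(-149)) + 4**2)**2 = ((20 + 149) + 16)**2 = (169 + 16)**2 = 185**2 = 34225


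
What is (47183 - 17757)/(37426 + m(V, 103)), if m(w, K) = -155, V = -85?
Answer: 29426/37271 ≈ 0.78951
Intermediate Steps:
(47183 - 17757)/(37426 + m(V, 103)) = (47183 - 17757)/(37426 - 155) = 29426/37271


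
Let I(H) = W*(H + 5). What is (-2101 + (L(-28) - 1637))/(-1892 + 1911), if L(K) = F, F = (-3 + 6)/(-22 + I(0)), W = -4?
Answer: -52333/266 ≈ -196.74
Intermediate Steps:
I(H) = -20 - 4*H (I(H) = -4*(H + 5) = -4*(5 + H) = -20 - 4*H)
F = -1/14 (F = (-3 + 6)/(-22 + (-20 - 4*0)) = 3/(-22 + (-20 + 0)) = 3/(-22 - 20) = 3/(-42) = 3*(-1/42) = -1/14 ≈ -0.071429)
L(K) = -1/14
(-2101 + (L(-28) - 1637))/(-1892 + 1911) = (-2101 + (-1/14 - 1637))/(-1892 + 1911) = (-2101 - 22919/14)/19 = -52333/14*1/19 = -52333/266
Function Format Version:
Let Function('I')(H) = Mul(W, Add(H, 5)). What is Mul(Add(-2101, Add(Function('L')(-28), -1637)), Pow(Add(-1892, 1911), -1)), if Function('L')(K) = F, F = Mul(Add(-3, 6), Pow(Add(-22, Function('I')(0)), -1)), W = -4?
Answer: Rational(-52333, 266) ≈ -196.74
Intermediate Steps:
Function('I')(H) = Add(-20, Mul(-4, H)) (Function('I')(H) = Mul(-4, Add(H, 5)) = Mul(-4, Add(5, H)) = Add(-20, Mul(-4, H)))
F = Rational(-1, 14) (F = Mul(Add(-3, 6), Pow(Add(-22, Add(-20, Mul(-4, 0))), -1)) = Mul(3, Pow(Add(-22, Add(-20, 0)), -1)) = Mul(3, Pow(Add(-22, -20), -1)) = Mul(3, Pow(-42, -1)) = Mul(3, Rational(-1, 42)) = Rational(-1, 14) ≈ -0.071429)
Function('L')(K) = Rational(-1, 14)
Mul(Add(-2101, Add(Function('L')(-28), -1637)), Pow(Add(-1892, 1911), -1)) = Mul(Add(-2101, Add(Rational(-1, 14), -1637)), Pow(Add(-1892, 1911), -1)) = Mul(Add(-2101, Rational(-22919, 14)), Pow(19, -1)) = Mul(Rational(-52333, 14), Rational(1, 19)) = Rational(-52333, 266)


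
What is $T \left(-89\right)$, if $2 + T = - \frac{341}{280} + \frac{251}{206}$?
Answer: $\frac{5132007}{28840} \approx 177.95$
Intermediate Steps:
$T = - \frac{57663}{28840}$ ($T = -2 + \left(- \frac{341}{280} + \frac{251}{206}\right) = -2 + \frac{17}{28840} = - \frac{57663}{28840} \approx -1.9994$)
$T \left(-89\right) = \left(- \frac{57663}{28840}\right) \left(-89\right) = \frac{5132007}{28840}$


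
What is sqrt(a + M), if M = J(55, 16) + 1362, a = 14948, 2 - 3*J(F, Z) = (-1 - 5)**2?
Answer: 16*sqrt(573)/3 ≈ 127.67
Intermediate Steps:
J(F, Z) = -34/3 (J(F, Z) = 2/3 - (-1 - 5)**2/3 = 2/3 - 1/3*(-6)**2 = 2/3 - 1/3*36 = 2/3 - 12 = -34/3)
M = 4052/3 (M = -34/3 + 1362 = 4052/3 ≈ 1350.7)
sqrt(a + M) = sqrt(14948 + 4052/3) = sqrt(48896/3) = 16*sqrt(573)/3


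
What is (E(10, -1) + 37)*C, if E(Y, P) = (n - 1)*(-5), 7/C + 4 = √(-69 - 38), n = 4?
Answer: -616/123 - 154*I*√107/123 ≈ -5.0081 - 12.951*I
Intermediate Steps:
C = 7/(-4 + I*√107) (C = 7/(-4 + √(-69 - 38)) = 7/(-4 + √(-107)) = 7/(-4 + I*√107) ≈ -0.22764 - 0.58869*I)
E(Y, P) = -15 (E(Y, P) = (4 - 1)*(-5) = 3*(-5) = -15)
(E(10, -1) + 37)*C = (-15 + 37)*(-28/123 - 7*I*√107/123) = 22*(-28/123 - 7*I*√107/123) = -616/123 - 154*I*√107/123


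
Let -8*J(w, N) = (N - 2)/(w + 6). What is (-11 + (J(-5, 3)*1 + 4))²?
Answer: 3249/64 ≈ 50.766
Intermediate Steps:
J(w, N) = -(-2 + N)/(8*(6 + w)) (J(w, N) = -(N - 2)/(8*(w + 6)) = -(-2 + N)/(8*(6 + w)))
(-11 + (J(-5, 3)*1 + 4))² = (-11 + (((2 - 1*3)/(8*(6 - 5)))*1 + 4))² = (-11 + (((⅛)*(2 - 3)/1)*1 + 4))² = (-11 + (((⅛)*1*(-1))*1 + 4))² = (-11 + (-⅛*1 + 4))² = (-11 + (-⅛ + 4))² = (-11 + 31/8)² = (-57/8)² = 3249/64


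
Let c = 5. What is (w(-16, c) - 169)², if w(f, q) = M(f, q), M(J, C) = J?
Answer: 34225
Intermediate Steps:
w(f, q) = f
(w(-16, c) - 169)² = (-16 - 169)² = (-185)² = 34225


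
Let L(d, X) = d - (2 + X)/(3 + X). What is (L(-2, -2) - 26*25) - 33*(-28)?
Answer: 272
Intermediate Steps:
L(d, X) = d - (2 + X)/(3 + X)
(L(-2, -2) - 26*25) - 33*(-28) = ((-2 - 1*(-2) + 3*(-2) - 2*(-2))/(3 - 2) - 26*25) - 33*(-28) = ((-2 + 2 - 6 + 4)/1 - 650) + 924 = (1*(-2) - 650) + 924 = (-2 - 650) + 924 = -652 + 924 = 272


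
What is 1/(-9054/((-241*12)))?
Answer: 482/1509 ≈ 0.31942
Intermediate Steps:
1/(-9054/((-241*12))) = 1/(-9054/(-2892)) = 1/(-9054*(-1/2892)) = 1/(1509/482) = 482/1509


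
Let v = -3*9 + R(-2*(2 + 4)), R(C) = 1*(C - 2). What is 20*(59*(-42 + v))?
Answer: -97940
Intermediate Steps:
R(C) = -2 + C (R(C) = 1*(-2 + C) = -2 + C)
v = -41 (v = -3*9 + (-2 - 2*(2 + 4)) = -27 + (-2 - 2*6) = -27 + (-2 - 12) = -27 - 14 = -41)
20*(59*(-42 + v)) = 20*(59*(-42 - 41)) = 20*(59*(-83)) = 20*(-4897) = -97940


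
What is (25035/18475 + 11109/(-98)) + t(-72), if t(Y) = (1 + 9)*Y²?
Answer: 2675889333/51730 ≈ 51728.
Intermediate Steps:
t(Y) = 10*Y²
(25035/18475 + 11109/(-98)) + t(-72) = (25035/18475 + 11109/(-98)) + 10*(-72)² = (25035*(1/18475) + 11109*(-1/98)) + 10*5184 = (5007/3695 - 1587/14) + 51840 = -5793867/51730 + 51840 = 2675889333/51730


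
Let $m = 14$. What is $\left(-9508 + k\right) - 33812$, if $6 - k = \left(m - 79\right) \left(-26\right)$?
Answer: $-45004$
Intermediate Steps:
$k = -1684$ ($k = 6 - \left(14 - 79\right) \left(-26\right) = 6 - \left(-65\right) \left(-26\right) = 6 - 1690 = -1684$)
$\left(-9508 + k\right) - 33812 = \left(-9508 - 1684\right) - 33812 = -11192 - 33812 = -45004$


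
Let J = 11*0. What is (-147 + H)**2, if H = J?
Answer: 21609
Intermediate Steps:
J = 0
H = 0
(-147 + H)**2 = (-147 + 0)**2 = (-147)**2 = 21609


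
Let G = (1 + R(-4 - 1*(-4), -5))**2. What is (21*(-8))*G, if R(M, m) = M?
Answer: -168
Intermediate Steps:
G = 1 (G = (1 + (-4 - 1*(-4)))**2 = (1 + (-4 + 4))**2 = (1 + 0)**2 = 1**2 = 1)
(21*(-8))*G = (21*(-8))*1 = -168*1 = -168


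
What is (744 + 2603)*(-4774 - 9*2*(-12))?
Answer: -15255626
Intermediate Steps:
(744 + 2603)*(-4774 - 9*2*(-12)) = 3347*(-4774 - 18*(-12)) = 3347*(-4774 + 216) = 3347*(-4558) = -15255626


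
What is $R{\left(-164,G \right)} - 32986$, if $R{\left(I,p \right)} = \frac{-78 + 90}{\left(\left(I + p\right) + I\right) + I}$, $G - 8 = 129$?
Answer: $- \frac{11710042}{355} \approx -32986.0$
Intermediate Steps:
$G = 137$ ($G = 8 + 129 = 137$)
$R{\left(I,p \right)} = \frac{12}{p + 3 I}$ ($R{\left(I,p \right)} = \frac{12}{\left(p + 2 I\right) + I} = \frac{12}{p + 3 I}$)
$R{\left(-164,G \right)} - 32986 = \frac{12}{137 + 3 \left(-164\right)} - 32986 = \frac{12}{137 - 492} - 32986 = \frac{12}{-355} - 32986 = 12 \left(- \frac{1}{355}\right) - 32986 = - \frac{12}{355} - 32986 = - \frac{11710042}{355}$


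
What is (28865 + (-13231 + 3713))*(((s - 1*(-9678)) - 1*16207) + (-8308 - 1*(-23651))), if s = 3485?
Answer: 237948753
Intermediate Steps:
(28865 + (-13231 + 3713))*(((s - 1*(-9678)) - 1*16207) + (-8308 - 1*(-23651))) = (28865 + (-13231 + 3713))*(((3485 - 1*(-9678)) - 1*16207) + (-8308 - 1*(-23651))) = (28865 - 9518)*(((3485 + 9678) - 16207) + (-8308 + 23651)) = 19347*((13163 - 16207) + 15343) = 19347*(-3044 + 15343) = 19347*12299 = 237948753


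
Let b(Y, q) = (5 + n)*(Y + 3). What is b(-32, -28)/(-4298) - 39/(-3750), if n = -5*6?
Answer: -212594/1343125 ≈ -0.15828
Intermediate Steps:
n = -30
b(Y, q) = -75 - 25*Y (b(Y, q) = (5 - 30)*(Y + 3) = -25*(3 + Y) = -75 - 25*Y)
b(-32, -28)/(-4298) - 39/(-3750) = (-75 - 25*(-32))/(-4298) - 39/(-3750) = (-75 + 800)*(-1/4298) - 39*(-1/3750) = 725*(-1/4298) + 13/1250 = -725/4298 + 13/1250 = -212594/1343125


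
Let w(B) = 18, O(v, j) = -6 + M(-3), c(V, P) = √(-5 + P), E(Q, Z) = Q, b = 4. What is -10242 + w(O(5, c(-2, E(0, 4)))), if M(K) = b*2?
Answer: -10224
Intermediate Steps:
M(K) = 8 (M(K) = 4*2 = 8)
O(v, j) = 2 (O(v, j) = -6 + 8 = 2)
-10242 + w(O(5, c(-2, E(0, 4)))) = -10242 + 18 = -10224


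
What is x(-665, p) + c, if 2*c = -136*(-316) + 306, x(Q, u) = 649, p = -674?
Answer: 22290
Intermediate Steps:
c = 21641 (c = (-136*(-316) + 306)/2 = (42976 + 306)/2 = (½)*43282 = 21641)
x(-665, p) + c = 649 + 21641 = 22290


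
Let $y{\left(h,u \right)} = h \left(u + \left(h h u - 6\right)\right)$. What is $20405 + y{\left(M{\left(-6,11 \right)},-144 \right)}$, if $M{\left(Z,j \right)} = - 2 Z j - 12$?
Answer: $-248829595$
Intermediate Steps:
$M{\left(Z,j \right)} = -12 - 2 Z j$ ($M{\left(Z,j \right)} = - 2 Z j - 12 = -12 - 2 Z j$)
$y{\left(h,u \right)} = h \left(-6 + u + u h^{2}\right)$ ($y{\left(h,u \right)} = h \left(u + \left(h^{2} u - 6\right)\right) = h \left(u + \left(u h^{2} - 6\right)\right) = h \left(u + \left(-6 + u h^{2}\right)\right) = h \left(-6 + u + u h^{2}\right)$)
$20405 + y{\left(M{\left(-6,11 \right)},-144 \right)} = 20405 + \left(-12 - \left(-12\right) 11\right) \left(-6 - 144 - 144 \left(-12 - \left(-12\right) 11\right)^{2}\right) = 20405 + \left(-12 + 132\right) \left(-6 - 144 - 144 \left(-12 + 132\right)^{2}\right) = 20405 + 120 \left(-6 - 144 - 144 \cdot 120^{2}\right) = 20405 + 120 \left(-6 - 144 - 2073600\right) = 20405 + 120 \left(-2073750\right) = 20405 - 248850000 = -248829595$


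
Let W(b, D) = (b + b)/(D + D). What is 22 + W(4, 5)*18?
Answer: 182/5 ≈ 36.400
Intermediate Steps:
W(b, D) = b/D (W(b, D) = (2*b)/((2*D)) = (2*b)*(1/(2*D)) = b/D)
22 + W(4, 5)*18 = 22 + (4/5)*18 = 22 + 72/5 = 182/5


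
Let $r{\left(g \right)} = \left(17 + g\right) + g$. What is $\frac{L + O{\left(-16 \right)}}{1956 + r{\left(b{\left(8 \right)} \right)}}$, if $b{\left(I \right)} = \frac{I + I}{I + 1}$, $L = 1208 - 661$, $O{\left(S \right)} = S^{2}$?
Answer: $\frac{7227}{17789} \approx 0.40626$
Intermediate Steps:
$L = 547$ ($L = 1208 - 661 = 547$)
$b{\left(I \right)} = \frac{2 I}{1 + I}$
$r{\left(g \right)} = 17 + 2 g$
$\frac{L + O{\left(-16 \right)}}{1956 + r{\left(b{\left(8 \right)} \right)}} = \frac{547 + \left(-16\right)^{2}}{1956 + \left(17 + 2 \cdot 2 \cdot 8 \frac{1}{1 + 8}\right)} = \frac{547 + 256}{1956 + \left(17 + 2 \cdot 2 \cdot 8 \cdot \frac{1}{9}\right)} = \frac{803}{1956 + \left(17 + 2 \cdot 2 \cdot 8 \cdot \frac{1}{9}\right)} = \frac{803}{1956 + \left(17 + 2 \cdot \frac{16}{9}\right)} = \frac{803}{1956 + \left(17 + \frac{32}{9}\right)} = \frac{803}{1956 + \frac{185}{9}} = \frac{803}{\frac{17789}{9}} = 803 \cdot \frac{9}{17789} = \frac{7227}{17789}$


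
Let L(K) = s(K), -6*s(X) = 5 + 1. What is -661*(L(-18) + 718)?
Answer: -473937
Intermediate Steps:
s(X) = -1 (s(X) = -(5 + 1)/6 = -⅙*6 = -1)
L(K) = -1
-661*(L(-18) + 718) = -661*(-1 + 718) = -661*717 = -473937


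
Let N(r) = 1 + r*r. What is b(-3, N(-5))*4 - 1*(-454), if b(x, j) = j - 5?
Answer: 538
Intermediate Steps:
N(r) = 1 + r**2
b(x, j) = -5 + j
b(-3, N(-5))*4 - 1*(-454) = (-5 + (1 + (-5)**2))*4 - 1*(-454) = (-5 + (1 + 25))*4 + 454 = (-5 + 26)*4 + 454 = 21*4 + 454 = 84 + 454 = 538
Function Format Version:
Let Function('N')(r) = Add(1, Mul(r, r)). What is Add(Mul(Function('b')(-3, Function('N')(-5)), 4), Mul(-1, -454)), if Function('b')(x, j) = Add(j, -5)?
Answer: 538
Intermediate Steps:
Function('N')(r) = Add(1, Pow(r, 2))
Function('b')(x, j) = Add(-5, j)
Add(Mul(Function('b')(-3, Function('N')(-5)), 4), Mul(-1, -454)) = Add(Mul(Add(-5, Add(1, Pow(-5, 2))), 4), Mul(-1, -454)) = Add(Mul(Add(-5, Add(1, 25)), 4), 454) = Add(Mul(Add(-5, 26), 4), 454) = Add(Mul(21, 4), 454) = Add(84, 454) = 538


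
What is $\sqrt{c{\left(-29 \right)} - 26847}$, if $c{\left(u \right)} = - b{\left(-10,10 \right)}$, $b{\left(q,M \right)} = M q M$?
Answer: $i \sqrt{25847} \approx 160.77 i$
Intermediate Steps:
$b{\left(q,M \right)} = q M^{2}$
$c{\left(u \right)} = 1000$ ($c{\left(u \right)} = - \left(-10\right) 10^{2} = - \left(-10\right) 100 = \left(-1\right) \left(-1000\right) = 1000$)
$\sqrt{c{\left(-29 \right)} - 26847} = \sqrt{1000 - 26847} = \sqrt{-25847} = i \sqrt{25847}$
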